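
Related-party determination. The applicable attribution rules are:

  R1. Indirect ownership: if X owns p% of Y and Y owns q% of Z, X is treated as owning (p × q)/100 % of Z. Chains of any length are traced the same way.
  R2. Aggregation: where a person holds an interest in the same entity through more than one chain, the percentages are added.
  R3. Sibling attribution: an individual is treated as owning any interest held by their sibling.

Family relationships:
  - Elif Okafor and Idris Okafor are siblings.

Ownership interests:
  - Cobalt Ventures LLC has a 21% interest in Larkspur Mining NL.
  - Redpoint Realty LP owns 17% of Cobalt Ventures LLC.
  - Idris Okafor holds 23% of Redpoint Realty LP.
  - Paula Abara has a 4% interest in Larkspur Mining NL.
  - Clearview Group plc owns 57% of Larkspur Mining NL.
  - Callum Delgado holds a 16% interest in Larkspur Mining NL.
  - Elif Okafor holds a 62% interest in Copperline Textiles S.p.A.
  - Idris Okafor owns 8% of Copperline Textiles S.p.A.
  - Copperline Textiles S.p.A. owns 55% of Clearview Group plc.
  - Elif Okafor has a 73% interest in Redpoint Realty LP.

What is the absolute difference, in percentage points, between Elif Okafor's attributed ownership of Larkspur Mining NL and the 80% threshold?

54.6278

By sibling attribution (R3), Elif Okafor is treated as also owning Idris Okafor's interest in Redpoint Realty LP, giving 73% + 23% = 96%.
By sibling attribution (R3), Elif Okafor is treated as also owning Idris Okafor's interest in Copperline Textiles S.p.A, giving 62% + 8% = 70%.
Chain via Redpoint Realty LP → Cobalt Ventures LLC (R1): 96% × 17% × 21% = 3.4272% of Larkspur Mining NL.
Chain via Copperline Textiles S.p.A. → Clearview Group plc (R1): 70% × 55% × 57% = 21.945% of Larkspur Mining NL.
Aggregating (R2): 3.4272% + 21.945% = 25.3722%.
25.3722% falls short of the 80% threshold by 54.6278 percentage points.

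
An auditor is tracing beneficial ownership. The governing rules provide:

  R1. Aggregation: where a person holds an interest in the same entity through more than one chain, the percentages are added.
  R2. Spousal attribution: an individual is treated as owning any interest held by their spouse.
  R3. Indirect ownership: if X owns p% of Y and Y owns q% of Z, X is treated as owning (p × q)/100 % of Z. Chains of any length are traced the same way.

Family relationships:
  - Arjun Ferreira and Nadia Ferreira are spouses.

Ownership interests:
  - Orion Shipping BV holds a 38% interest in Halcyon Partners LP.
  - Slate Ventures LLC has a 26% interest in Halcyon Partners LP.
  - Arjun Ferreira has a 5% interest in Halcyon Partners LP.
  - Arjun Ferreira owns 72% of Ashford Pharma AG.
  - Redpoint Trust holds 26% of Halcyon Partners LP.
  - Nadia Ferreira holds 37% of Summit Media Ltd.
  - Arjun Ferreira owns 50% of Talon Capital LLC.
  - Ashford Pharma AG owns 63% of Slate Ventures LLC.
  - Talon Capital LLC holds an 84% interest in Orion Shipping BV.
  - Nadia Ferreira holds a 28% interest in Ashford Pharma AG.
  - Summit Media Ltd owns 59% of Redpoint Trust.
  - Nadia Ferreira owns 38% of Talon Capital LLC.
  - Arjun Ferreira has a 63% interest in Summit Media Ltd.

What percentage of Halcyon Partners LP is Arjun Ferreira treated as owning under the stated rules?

By spousal attribution (R2), Arjun Ferreira is treated as also owning Nadia Ferreira's interest in Talon Capital LLC, giving 50% + 38% = 88%.
By spousal attribution (R2), Arjun Ferreira is treated as also owning Nadia Ferreira's interest in Summit Media Ltd, giving 63% + 37% = 100%.
By spousal attribution (R2), Arjun Ferreira is treated as also owning Nadia Ferreira's interest in Ashford Pharma AG, giving 72% + 28% = 100%.
Chain via Talon Capital LLC → Orion Shipping BV (R3): 88% × 84% × 38% = 28.0896% of Halcyon Partners LP.
Chain via Summit Media Ltd → Redpoint Trust (R3): 100% × 59% × 26% = 15.34% of Halcyon Partners LP.
Chain via Ashford Pharma AG → Slate Ventures LLC (R3): 100% × 63% × 26% = 16.38% of Halcyon Partners LP.
Direct interest in Halcyon Partners LP: 5%.
Aggregating (R1): 28.0896% + 15.34% + 16.38% + 5% = 64.8096%.

64.8096%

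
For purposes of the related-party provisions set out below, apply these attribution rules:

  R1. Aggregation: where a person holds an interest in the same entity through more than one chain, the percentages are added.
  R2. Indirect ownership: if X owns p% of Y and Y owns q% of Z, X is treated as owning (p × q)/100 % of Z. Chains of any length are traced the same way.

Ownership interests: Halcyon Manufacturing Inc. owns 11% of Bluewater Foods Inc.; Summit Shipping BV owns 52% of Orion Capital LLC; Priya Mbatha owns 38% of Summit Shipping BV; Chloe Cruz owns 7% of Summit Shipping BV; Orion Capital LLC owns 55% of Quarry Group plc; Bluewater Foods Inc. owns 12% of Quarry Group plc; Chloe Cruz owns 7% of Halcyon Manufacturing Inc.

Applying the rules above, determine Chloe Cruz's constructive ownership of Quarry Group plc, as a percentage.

2.0944%

Chain via Halcyon Manufacturing Inc. → Bluewater Foods Inc. (R2): 7% × 11% × 12% = 0.0924% of Quarry Group plc.
Chain via Summit Shipping BV → Orion Capital LLC (R2): 7% × 52% × 55% = 2.002% of Quarry Group plc.
Aggregating (R1): 0.0924% + 2.002% = 2.0944%.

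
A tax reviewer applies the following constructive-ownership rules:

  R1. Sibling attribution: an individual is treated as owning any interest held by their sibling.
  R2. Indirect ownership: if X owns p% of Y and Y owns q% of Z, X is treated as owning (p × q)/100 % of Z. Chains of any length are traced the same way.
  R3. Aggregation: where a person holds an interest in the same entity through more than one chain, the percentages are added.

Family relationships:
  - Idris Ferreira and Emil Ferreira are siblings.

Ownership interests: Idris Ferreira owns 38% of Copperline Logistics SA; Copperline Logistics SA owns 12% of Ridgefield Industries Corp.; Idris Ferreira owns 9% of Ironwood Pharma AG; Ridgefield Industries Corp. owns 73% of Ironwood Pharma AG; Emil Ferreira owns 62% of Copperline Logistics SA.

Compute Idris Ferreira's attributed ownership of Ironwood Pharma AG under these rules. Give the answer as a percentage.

By sibling attribution (R1), Idris Ferreira is treated as also owning Emil Ferreira's interest in Copperline Logistics SA, giving 38% + 62% = 100%.
Chain via Copperline Logistics SA → Ridgefield Industries Corp. (R2): 100% × 12% × 73% = 8.76% of Ironwood Pharma AG.
Direct interest in Ironwood Pharma AG: 9%.
Aggregating (R3): 8.76% + 9% = 17.76%.

17.76%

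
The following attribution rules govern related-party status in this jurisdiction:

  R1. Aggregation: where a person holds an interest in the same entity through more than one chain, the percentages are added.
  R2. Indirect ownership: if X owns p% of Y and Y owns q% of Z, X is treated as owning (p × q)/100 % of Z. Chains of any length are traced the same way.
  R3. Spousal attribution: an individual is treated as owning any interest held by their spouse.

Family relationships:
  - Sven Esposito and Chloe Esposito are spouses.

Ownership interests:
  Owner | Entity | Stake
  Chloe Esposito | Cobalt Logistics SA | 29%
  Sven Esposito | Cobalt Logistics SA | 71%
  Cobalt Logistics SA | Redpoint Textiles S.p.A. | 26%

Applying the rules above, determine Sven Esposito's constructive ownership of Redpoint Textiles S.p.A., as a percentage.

26%

By spousal attribution (R3), Sven Esposito is treated as also owning Chloe Esposito's interest in Cobalt Logistics SA, giving 71% + 29% = 100%.
Chain via Cobalt Logistics SA (R2): 100% × 26% = 26% of Redpoint Textiles S.p.A.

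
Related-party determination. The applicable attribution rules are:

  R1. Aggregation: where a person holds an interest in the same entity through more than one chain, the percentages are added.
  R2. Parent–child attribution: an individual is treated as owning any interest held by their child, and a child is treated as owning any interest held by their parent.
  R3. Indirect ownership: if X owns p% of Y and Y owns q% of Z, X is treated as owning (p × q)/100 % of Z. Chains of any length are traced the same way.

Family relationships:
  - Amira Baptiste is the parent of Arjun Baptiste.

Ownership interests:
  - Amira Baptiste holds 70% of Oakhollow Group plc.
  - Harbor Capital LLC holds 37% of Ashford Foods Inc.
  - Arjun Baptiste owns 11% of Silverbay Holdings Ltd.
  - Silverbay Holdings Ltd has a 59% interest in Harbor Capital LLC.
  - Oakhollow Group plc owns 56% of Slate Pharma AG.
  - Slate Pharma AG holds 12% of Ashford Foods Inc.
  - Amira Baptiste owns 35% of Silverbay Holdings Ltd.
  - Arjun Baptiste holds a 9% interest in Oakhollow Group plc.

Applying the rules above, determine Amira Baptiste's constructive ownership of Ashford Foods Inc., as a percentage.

15.3506%

By parent–child attribution (R2), Amira Baptiste is treated as also owning Arjun Baptiste's interest in Oakhollow Group plc, giving 70% + 9% = 79%.
By parent–child attribution (R2), Amira Baptiste is treated as also owning Arjun Baptiste's interest in Silverbay Holdings Ltd, giving 35% + 11% = 46%.
Chain via Oakhollow Group plc → Slate Pharma AG (R3): 79% × 56% × 12% = 5.3088% of Ashford Foods Inc.
Chain via Silverbay Holdings Ltd → Harbor Capital LLC (R3): 46% × 59% × 37% = 10.0418% of Ashford Foods Inc.
Aggregating (R1): 5.3088% + 10.0418% = 15.3506%.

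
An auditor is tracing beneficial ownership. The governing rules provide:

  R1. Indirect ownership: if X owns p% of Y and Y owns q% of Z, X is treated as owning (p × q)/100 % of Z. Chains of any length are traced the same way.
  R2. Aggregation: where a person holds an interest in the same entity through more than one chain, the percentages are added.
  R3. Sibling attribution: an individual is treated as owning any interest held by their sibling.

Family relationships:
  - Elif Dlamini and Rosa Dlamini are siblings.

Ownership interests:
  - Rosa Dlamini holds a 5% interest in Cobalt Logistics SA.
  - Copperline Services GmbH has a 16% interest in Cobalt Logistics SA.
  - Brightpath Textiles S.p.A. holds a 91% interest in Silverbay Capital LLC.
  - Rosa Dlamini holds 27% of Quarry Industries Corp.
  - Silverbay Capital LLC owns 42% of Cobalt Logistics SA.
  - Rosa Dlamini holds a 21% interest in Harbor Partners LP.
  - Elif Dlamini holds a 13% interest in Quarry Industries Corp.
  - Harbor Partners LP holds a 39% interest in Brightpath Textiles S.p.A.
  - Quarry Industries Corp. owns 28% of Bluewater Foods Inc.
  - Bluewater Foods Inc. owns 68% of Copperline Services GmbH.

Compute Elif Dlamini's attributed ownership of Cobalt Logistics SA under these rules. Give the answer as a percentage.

9.348778%

By sibling attribution (R3), Elif Dlamini is treated as also owning Rosa Dlamini's interest in Quarry Industries Corp, giving 13% + 27% = 40%.
By sibling attribution (R3), Elif Dlamini is treated as owning Rosa Dlamini's 21% interest in Harbor Partners LP.
By sibling attribution (R3), Elif Dlamini is treated as owning Rosa Dlamini's 5% interest in Cobalt Logistics SA.
Chain via Quarry Industries Corp. → Bluewater Foods Inc. → Copperline Services GmbH (R1): 40% × 28% × 68% × 16% = 1.21856% of Cobalt Logistics SA.
Chain via Harbor Partners LP → Brightpath Textiles S.p.A. → Silverbay Capital LLC (R1): 21% × 39% × 91% × 42% = 3.130218% of Cobalt Logistics SA.
Direct interest in Cobalt Logistics SA: 5%.
Aggregating (R2): 1.21856% + 3.130218% + 5% = 9.348778%.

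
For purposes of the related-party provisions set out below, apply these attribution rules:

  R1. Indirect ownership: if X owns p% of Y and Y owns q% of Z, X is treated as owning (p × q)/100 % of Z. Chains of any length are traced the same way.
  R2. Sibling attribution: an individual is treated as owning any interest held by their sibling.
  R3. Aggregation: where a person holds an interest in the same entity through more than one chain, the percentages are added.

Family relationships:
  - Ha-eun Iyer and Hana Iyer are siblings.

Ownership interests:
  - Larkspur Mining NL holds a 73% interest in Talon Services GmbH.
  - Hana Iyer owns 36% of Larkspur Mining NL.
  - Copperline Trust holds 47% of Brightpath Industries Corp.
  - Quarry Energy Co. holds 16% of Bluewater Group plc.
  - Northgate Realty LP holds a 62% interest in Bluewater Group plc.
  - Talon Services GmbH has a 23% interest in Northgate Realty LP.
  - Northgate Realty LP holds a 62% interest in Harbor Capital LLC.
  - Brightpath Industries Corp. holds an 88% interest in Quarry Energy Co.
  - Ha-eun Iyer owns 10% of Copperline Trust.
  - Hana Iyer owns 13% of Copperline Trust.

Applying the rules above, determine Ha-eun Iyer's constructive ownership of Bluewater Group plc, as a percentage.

5.269576%

By sibling attribution (R2), Ha-eun Iyer is treated as also owning Hana Iyer's interest in Copperline Trust, giving 10% + 13% = 23%.
By sibling attribution (R2), Ha-eun Iyer is treated as owning Hana Iyer's 36% interest in Larkspur Mining NL.
Chain via Copperline Trust → Brightpath Industries Corp. → Quarry Energy Co. (R1): 23% × 47% × 88% × 16% = 1.522048% of Bluewater Group plc.
Chain via Larkspur Mining NL → Talon Services GmbH → Northgate Realty LP (R1): 36% × 73% × 23% × 62% = 3.747528% of Bluewater Group plc.
Aggregating (R3): 1.522048% + 3.747528% = 5.269576%.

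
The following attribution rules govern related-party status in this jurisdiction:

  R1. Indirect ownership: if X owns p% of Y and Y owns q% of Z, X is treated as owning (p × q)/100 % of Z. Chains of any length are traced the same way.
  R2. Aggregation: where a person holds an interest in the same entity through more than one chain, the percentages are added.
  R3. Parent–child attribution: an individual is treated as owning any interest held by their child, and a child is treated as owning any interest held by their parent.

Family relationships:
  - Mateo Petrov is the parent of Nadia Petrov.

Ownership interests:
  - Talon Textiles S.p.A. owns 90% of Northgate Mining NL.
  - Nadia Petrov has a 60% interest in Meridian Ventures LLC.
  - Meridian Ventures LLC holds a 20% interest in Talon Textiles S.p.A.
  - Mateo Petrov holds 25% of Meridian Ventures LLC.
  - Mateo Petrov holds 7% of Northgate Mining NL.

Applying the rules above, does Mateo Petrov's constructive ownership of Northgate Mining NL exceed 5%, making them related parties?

By parent–child attribution (R3), Mateo Petrov is treated as also owning Nadia Petrov's interest in Meridian Ventures LLC, giving 25% + 60% = 85%.
Chain via Meridian Ventures LLC → Talon Textiles S.p.A. (R1): 85% × 20% × 90% = 15.3% of Northgate Mining NL.
Direct interest in Northgate Mining NL: 7%.
Aggregating (R2): 15.3% + 7% = 22.3%.
22.3% exceeds the 5% threshold, so Mateo is a related party to Northgate Mining NL.

Yes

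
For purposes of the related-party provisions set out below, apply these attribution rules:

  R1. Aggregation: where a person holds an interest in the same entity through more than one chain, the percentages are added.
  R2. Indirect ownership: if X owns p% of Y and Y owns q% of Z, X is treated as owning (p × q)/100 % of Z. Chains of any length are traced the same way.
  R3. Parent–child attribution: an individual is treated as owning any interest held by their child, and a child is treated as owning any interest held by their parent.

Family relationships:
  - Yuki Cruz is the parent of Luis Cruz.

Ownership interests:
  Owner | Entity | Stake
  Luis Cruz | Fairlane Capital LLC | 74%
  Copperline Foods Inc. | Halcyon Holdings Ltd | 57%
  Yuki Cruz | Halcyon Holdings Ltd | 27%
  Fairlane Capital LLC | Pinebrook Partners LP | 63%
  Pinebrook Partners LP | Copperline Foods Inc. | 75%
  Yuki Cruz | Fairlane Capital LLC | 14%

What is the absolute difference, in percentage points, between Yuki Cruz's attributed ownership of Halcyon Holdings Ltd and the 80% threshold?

29.2994

By parent–child attribution (R3), Yuki Cruz is treated as also owning Luis Cruz's interest in Fairlane Capital LLC, giving 14% + 74% = 88%.
Chain via Fairlane Capital LLC → Pinebrook Partners LP → Copperline Foods Inc. (R2): 88% × 63% × 75% × 57% = 23.7006% of Halcyon Holdings Ltd.
Direct interest in Halcyon Holdings Ltd: 27%.
Aggregating (R1): 23.7006% + 27% = 50.7006%.
50.7006% falls short of the 80% threshold by 29.2994 percentage points.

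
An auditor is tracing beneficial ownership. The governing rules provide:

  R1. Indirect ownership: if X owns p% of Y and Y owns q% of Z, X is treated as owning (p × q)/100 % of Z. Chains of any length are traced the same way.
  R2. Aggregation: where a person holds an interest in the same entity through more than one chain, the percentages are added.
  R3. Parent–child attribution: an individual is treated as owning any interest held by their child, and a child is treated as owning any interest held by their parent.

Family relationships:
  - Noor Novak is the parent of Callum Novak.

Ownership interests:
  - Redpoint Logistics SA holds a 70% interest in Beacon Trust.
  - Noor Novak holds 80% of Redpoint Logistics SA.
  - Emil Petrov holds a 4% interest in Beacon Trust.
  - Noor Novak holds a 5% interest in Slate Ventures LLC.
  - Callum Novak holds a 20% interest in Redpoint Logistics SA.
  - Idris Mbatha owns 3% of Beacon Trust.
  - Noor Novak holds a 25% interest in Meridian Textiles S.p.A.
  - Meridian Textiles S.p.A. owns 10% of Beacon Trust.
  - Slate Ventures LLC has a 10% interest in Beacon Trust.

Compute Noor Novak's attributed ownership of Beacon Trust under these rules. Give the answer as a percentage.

By parent–child attribution (R3), Noor Novak is treated as also owning Callum Novak's interest in Redpoint Logistics SA, giving 80% + 20% = 100%.
Chain via Slate Ventures LLC (R1): 5% × 10% = 0.5% of Beacon Trust.
Chain via Redpoint Logistics SA (R1): 100% × 70% = 70% of Beacon Trust.
Chain via Meridian Textiles S.p.A. (R1): 25% × 10% = 2.5% of Beacon Trust.
Aggregating (R2): 0.5% + 70% + 2.5% = 73%.

73%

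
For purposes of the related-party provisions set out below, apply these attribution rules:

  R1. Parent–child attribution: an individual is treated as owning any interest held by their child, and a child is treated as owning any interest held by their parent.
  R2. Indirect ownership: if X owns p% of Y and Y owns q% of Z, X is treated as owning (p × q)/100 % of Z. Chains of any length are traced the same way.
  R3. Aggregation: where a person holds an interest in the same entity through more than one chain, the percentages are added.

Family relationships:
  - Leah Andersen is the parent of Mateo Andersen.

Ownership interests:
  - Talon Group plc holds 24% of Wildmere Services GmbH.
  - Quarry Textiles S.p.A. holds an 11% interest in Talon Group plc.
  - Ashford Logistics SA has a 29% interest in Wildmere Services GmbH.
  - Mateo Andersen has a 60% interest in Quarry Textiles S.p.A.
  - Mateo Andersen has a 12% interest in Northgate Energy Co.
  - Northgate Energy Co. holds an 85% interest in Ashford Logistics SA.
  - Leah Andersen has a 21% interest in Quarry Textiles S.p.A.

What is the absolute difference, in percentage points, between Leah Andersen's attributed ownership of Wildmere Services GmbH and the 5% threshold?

By parent–child attribution (R1), Leah Andersen is treated as also owning Mateo Andersen's interest in Quarry Textiles S.p.A, giving 21% + 60% = 81%.
By parent–child attribution (R1), Leah Andersen is treated as owning Mateo Andersen's 12% interest in Northgate Energy Co.
Chain via Quarry Textiles S.p.A. → Talon Group plc (R2): 81% × 11% × 24% = 2.1384% of Wildmere Services GmbH.
Chain via Northgate Energy Co. → Ashford Logistics SA (R2): 12% × 85% × 29% = 2.958% of Wildmere Services GmbH.
Aggregating (R3): 2.1384% + 2.958% = 5.0964%.
5.0964% exceeds the 5% threshold by 0.0964 percentage points.

0.0964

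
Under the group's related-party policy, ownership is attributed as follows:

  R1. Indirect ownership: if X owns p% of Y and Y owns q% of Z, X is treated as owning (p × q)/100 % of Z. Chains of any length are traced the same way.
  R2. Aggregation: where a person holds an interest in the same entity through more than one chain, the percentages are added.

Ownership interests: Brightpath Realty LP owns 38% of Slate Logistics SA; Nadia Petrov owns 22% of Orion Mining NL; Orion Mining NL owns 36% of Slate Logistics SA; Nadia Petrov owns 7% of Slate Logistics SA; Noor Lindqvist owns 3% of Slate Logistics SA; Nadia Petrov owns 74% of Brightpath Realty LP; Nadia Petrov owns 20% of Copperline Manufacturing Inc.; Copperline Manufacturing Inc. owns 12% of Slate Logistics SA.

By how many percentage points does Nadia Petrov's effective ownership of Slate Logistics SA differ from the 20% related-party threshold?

Chain via Brightpath Realty LP (R1): 74% × 38% = 28.12% of Slate Logistics SA.
Chain via Orion Mining NL (R1): 22% × 36% = 7.92% of Slate Logistics SA.
Chain via Copperline Manufacturing Inc. (R1): 20% × 12% = 2.4% of Slate Logistics SA.
Direct interest in Slate Logistics SA: 7%.
Aggregating (R2): 28.12% + 7.92% + 2.4% + 7% = 45.44%.
45.44% exceeds the 20% threshold by 25.44 percentage points.

25.44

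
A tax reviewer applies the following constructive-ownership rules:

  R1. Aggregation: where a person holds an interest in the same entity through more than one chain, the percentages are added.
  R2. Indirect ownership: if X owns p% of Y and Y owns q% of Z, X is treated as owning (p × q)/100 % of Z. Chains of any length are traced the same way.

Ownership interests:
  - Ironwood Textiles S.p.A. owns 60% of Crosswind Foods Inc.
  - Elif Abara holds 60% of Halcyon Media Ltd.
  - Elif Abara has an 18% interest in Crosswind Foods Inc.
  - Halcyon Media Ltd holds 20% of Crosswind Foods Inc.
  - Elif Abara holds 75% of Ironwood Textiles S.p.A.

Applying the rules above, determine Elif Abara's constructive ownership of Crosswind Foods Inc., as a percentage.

Chain via Halcyon Media Ltd (R2): 60% × 20% = 12% of Crosswind Foods Inc.
Chain via Ironwood Textiles S.p.A. (R2): 75% × 60% = 45% of Crosswind Foods Inc.
Direct interest in Crosswind Foods Inc: 18%.
Aggregating (R1): 12% + 45% + 18% = 75%.

75%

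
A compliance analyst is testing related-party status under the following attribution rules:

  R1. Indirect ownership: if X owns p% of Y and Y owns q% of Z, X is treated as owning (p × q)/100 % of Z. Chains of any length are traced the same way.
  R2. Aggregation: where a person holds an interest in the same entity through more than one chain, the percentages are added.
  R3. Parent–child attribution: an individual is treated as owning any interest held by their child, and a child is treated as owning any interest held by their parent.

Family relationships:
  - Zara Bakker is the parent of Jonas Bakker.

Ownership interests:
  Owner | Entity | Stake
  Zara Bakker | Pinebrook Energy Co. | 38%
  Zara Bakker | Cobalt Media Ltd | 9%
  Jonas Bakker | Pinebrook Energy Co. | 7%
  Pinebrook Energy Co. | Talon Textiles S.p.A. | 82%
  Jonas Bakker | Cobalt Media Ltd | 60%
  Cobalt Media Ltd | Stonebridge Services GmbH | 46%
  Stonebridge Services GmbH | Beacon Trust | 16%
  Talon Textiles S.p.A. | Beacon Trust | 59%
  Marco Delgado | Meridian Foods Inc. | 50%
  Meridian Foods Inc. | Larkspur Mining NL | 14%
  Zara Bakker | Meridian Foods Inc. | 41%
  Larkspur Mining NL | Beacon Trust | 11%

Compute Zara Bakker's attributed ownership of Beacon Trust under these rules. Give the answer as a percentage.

27.4808%

By parent–child attribution (R3), Zara Bakker is treated as also owning Jonas Bakker's interest in Pinebrook Energy Co, giving 38% + 7% = 45%.
By parent–child attribution (R3), Zara Bakker is treated as also owning Jonas Bakker's interest in Cobalt Media Ltd, giving 9% + 60% = 69%.
Chain via Pinebrook Energy Co. → Talon Textiles S.p.A. (R1): 45% × 82% × 59% = 21.771% of Beacon Trust.
Chain via Cobalt Media Ltd → Stonebridge Services GmbH (R1): 69% × 46% × 16% = 5.0784% of Beacon Trust.
Chain via Meridian Foods Inc. → Larkspur Mining NL (R1): 41% × 14% × 11% = 0.6314% of Beacon Trust.
Aggregating (R2): 21.771% + 5.0784% + 0.6314% = 27.4808%.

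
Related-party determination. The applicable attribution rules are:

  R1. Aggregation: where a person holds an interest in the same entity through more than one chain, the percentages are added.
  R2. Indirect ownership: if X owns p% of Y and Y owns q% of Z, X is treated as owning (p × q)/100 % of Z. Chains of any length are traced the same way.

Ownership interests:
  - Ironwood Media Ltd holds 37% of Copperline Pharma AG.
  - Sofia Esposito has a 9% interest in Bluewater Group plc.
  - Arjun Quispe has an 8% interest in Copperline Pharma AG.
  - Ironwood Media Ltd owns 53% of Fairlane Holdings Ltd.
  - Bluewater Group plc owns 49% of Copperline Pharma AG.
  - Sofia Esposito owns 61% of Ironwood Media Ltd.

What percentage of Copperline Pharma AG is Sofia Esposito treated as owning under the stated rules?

26.98%

Chain via Bluewater Group plc (R2): 9% × 49% = 4.41% of Copperline Pharma AG.
Chain via Ironwood Media Ltd (R2): 61% × 37% = 22.57% of Copperline Pharma AG.
Aggregating (R1): 4.41% + 22.57% = 26.98%.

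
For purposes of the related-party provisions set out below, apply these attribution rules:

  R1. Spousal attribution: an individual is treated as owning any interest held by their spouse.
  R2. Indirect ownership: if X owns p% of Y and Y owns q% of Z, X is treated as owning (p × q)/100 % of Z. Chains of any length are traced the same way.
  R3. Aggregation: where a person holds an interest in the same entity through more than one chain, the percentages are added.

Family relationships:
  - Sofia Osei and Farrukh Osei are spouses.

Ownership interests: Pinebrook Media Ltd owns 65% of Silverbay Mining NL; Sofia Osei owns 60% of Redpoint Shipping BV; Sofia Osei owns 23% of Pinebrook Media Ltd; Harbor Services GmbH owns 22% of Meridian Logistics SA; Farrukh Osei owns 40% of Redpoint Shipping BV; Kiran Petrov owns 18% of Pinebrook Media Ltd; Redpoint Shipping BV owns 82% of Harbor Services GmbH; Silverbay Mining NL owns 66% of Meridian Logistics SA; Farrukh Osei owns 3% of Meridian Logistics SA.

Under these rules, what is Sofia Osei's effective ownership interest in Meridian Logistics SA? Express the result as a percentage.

By spousal attribution (R1), Sofia Osei is treated as also owning Farrukh Osei's interest in Redpoint Shipping BV, giving 60% + 40% = 100%.
By spousal attribution (R1), Sofia Osei is treated as owning Farrukh Osei's 3% interest in Meridian Logistics SA.
Chain via Pinebrook Media Ltd → Silverbay Mining NL (R2): 23% × 65% × 66% = 9.867% of Meridian Logistics SA.
Chain via Redpoint Shipping BV → Harbor Services GmbH (R2): 100% × 82% × 22% = 18.04% of Meridian Logistics SA.
Direct interest in Meridian Logistics SA: 3%.
Aggregating (R3): 9.867% + 18.04% + 3% = 30.907%.

30.907%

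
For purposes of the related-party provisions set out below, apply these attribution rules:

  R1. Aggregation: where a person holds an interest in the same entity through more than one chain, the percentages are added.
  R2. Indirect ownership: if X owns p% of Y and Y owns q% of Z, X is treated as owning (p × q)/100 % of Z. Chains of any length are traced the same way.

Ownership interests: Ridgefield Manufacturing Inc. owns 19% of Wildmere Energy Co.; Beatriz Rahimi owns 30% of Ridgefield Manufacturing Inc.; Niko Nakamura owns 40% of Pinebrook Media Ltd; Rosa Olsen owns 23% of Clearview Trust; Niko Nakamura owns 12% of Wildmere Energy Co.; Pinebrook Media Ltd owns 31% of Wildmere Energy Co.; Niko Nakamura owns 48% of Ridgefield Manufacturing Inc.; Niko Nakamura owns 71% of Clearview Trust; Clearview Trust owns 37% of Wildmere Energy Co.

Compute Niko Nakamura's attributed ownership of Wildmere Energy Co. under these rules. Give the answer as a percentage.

Chain via Pinebrook Media Ltd (R2): 40% × 31% = 12.4% of Wildmere Energy Co.
Chain via Clearview Trust (R2): 71% × 37% = 26.27% of Wildmere Energy Co.
Chain via Ridgefield Manufacturing Inc. (R2): 48% × 19% = 9.12% of Wildmere Energy Co.
Direct interest in Wildmere Energy Co: 12%.
Aggregating (R1): 12.4% + 26.27% + 9.12% + 12% = 59.79%.

59.79%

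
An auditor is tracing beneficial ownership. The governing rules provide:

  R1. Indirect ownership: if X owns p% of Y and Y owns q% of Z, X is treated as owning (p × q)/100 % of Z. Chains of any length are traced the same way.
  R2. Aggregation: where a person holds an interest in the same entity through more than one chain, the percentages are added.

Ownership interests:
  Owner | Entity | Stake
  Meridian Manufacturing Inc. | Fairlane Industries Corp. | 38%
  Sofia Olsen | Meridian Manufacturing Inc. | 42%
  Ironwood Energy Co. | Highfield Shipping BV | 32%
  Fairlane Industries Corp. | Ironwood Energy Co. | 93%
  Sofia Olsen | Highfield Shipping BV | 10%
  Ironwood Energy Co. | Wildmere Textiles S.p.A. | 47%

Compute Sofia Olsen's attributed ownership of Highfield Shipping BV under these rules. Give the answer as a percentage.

Chain via Meridian Manufacturing Inc. → Fairlane Industries Corp. → Ironwood Energy Co. (R1): 42% × 38% × 93% × 32% = 4.749696% of Highfield Shipping BV.
Direct interest in Highfield Shipping BV: 10%.
Aggregating (R2): 4.749696% + 10% = 14.749696%.

14.749696%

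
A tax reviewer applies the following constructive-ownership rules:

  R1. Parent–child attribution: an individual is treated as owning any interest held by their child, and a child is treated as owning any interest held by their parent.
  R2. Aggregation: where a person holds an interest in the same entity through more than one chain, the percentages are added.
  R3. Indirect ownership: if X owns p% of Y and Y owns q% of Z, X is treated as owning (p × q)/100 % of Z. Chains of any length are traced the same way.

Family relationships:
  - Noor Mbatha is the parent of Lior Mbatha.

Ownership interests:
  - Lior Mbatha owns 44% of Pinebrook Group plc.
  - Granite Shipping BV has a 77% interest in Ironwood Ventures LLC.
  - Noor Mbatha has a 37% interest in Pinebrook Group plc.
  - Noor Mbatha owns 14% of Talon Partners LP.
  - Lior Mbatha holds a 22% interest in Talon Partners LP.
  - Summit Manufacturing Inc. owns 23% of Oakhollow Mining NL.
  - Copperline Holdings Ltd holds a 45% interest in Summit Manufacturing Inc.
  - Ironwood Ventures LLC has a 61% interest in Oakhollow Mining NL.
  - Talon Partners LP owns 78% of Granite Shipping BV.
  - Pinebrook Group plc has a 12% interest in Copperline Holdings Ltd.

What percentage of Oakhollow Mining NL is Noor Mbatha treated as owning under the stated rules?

14.195196%

By parent–child attribution (R1), Noor Mbatha is treated as also owning Lior Mbatha's interest in Pinebrook Group plc, giving 37% + 44% = 81%.
By parent–child attribution (R1), Noor Mbatha is treated as also owning Lior Mbatha's interest in Talon Partners LP, giving 14% + 22% = 36%.
Chain via Pinebrook Group plc → Copperline Holdings Ltd → Summit Manufacturing Inc. (R3): 81% × 12% × 45% × 23% = 1.00602% of Oakhollow Mining NL.
Chain via Talon Partners LP → Granite Shipping BV → Ironwood Ventures LLC (R3): 36% × 78% × 77% × 61% = 13.189176% of Oakhollow Mining NL.
Aggregating (R2): 1.00602% + 13.189176% = 14.195196%.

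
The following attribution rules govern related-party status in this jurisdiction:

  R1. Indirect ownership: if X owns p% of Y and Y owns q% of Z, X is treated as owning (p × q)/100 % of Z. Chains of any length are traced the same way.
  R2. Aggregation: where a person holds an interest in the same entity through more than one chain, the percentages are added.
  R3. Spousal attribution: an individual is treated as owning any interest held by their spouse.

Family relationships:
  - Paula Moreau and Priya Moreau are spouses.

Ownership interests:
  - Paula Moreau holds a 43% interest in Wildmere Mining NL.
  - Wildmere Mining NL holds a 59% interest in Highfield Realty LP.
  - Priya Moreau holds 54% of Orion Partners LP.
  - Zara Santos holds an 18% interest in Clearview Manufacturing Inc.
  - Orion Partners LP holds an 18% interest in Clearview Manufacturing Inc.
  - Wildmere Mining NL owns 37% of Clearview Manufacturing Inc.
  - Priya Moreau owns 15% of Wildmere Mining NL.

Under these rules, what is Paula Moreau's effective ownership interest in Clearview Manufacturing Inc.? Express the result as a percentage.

31.18%

By spousal attribution (R3), Paula Moreau is treated as also owning Priya Moreau's interest in Wildmere Mining NL, giving 43% + 15% = 58%.
By spousal attribution (R3), Paula Moreau is treated as owning Priya Moreau's 54% interest in Orion Partners LP.
Chain via Wildmere Mining NL (R1): 58% × 37% = 21.46% of Clearview Manufacturing Inc.
Chain via Orion Partners LP (R1): 54% × 18% = 9.72% of Clearview Manufacturing Inc.
Aggregating (R2): 21.46% + 9.72% = 31.18%.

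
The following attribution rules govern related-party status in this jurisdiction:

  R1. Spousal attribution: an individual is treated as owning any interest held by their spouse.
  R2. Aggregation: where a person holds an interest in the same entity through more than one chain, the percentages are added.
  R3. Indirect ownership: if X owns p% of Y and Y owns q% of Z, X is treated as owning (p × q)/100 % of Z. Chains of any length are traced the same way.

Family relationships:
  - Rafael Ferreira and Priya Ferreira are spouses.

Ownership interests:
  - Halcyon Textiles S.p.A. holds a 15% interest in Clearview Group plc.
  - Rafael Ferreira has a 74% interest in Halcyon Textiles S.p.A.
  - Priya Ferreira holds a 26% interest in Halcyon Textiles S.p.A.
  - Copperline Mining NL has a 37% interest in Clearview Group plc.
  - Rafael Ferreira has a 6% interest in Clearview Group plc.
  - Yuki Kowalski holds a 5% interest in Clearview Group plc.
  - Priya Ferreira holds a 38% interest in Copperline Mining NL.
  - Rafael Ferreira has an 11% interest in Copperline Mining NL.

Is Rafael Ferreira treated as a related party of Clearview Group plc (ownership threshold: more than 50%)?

No

By spousal attribution (R1), Rafael Ferreira is treated as also owning Priya Ferreira's interest in Halcyon Textiles S.p.A, giving 74% + 26% = 100%.
By spousal attribution (R1), Rafael Ferreira is treated as also owning Priya Ferreira's interest in Copperline Mining NL, giving 11% + 38% = 49%.
Chain via Halcyon Textiles S.p.A. (R3): 100% × 15% = 15% of Clearview Group plc.
Chain via Copperline Mining NL (R3): 49% × 37% = 18.13% of Clearview Group plc.
Direct interest in Clearview Group plc: 6%.
Aggregating (R2): 15% + 18.13% + 6% = 39.13%.
39.13% does not exceed the 50% threshold, so Rafael is not a related party to Clearview Group plc.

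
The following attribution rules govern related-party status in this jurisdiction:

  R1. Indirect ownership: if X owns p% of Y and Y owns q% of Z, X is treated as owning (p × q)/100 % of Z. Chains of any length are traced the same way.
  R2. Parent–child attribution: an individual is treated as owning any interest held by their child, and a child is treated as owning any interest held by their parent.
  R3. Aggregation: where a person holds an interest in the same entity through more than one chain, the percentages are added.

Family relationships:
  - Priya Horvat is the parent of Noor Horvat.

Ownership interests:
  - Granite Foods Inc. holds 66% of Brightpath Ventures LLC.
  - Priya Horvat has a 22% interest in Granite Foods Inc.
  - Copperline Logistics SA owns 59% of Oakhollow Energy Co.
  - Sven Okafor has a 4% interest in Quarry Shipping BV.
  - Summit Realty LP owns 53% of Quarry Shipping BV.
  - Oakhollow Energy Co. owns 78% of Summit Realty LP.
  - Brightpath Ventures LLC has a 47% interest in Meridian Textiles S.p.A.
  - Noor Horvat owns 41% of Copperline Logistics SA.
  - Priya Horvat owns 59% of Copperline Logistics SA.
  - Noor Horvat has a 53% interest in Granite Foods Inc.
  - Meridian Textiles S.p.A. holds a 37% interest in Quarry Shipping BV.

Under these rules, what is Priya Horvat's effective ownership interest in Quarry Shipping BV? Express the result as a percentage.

By parent–child attribution (R2), Priya Horvat is treated as also owning Noor Horvat's interest in Granite Foods Inc, giving 22% + 53% = 75%.
By parent–child attribution (R2), Priya Horvat is treated as also owning Noor Horvat's interest in Copperline Logistics SA, giving 59% + 41% = 100%.
Chain via Granite Foods Inc. → Brightpath Ventures LLC → Meridian Textiles S.p.A. (R1): 75% × 66% × 47% × 37% = 8.60805% of Quarry Shipping BV.
Chain via Copperline Logistics SA → Oakhollow Energy Co. → Summit Realty LP (R1): 100% × 59% × 78% × 53% = 24.3906% of Quarry Shipping BV.
Aggregating (R3): 8.60805% + 24.3906% = 32.99865%.

32.99865%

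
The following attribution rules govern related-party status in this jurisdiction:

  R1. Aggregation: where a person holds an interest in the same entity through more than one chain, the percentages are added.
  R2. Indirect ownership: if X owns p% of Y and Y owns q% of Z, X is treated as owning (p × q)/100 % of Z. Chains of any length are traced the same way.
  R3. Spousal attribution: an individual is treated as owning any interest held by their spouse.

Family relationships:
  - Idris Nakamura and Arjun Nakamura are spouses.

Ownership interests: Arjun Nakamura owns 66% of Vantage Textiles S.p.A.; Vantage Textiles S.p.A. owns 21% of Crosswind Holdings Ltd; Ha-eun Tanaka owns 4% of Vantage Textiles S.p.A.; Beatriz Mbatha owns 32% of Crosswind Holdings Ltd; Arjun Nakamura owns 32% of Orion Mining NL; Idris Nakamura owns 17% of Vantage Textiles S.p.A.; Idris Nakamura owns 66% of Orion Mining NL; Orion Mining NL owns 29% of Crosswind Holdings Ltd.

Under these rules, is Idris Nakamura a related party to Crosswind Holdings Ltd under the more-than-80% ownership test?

No

By spousal attribution (R3), Idris Nakamura is treated as also owning Arjun Nakamura's interest in Orion Mining NL, giving 66% + 32% = 98%.
By spousal attribution (R3), Idris Nakamura is treated as also owning Arjun Nakamura's interest in Vantage Textiles S.p.A, giving 17% + 66% = 83%.
Chain via Orion Mining NL (R2): 98% × 29% = 28.42% of Crosswind Holdings Ltd.
Chain via Vantage Textiles S.p.A. (R2): 83% × 21% = 17.43% of Crosswind Holdings Ltd.
Aggregating (R1): 28.42% + 17.43% = 45.85%.
45.85% does not exceed the 80% threshold, so Idris is not a related party to Crosswind Holdings Ltd.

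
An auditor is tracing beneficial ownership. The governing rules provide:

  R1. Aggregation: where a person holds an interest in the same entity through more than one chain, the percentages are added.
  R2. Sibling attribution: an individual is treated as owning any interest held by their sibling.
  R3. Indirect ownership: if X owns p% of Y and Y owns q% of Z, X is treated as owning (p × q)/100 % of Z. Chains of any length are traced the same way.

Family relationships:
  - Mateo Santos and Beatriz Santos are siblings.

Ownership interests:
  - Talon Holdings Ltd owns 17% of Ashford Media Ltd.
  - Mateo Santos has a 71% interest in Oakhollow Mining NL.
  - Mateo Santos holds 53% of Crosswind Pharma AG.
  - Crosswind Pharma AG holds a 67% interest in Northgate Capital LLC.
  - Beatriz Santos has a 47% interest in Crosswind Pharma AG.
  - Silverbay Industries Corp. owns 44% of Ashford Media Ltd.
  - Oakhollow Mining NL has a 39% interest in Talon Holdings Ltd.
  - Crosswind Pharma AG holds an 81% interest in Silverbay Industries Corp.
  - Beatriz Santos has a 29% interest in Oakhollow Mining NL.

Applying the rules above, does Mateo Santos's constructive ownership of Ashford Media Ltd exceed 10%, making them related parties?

Yes

By sibling attribution (R2), Mateo Santos is treated as also owning Beatriz Santos's interest in Crosswind Pharma AG, giving 53% + 47% = 100%.
By sibling attribution (R2), Mateo Santos is treated as also owning Beatriz Santos's interest in Oakhollow Mining NL, giving 71% + 29% = 100%.
Chain via Crosswind Pharma AG → Silverbay Industries Corp. (R3): 100% × 81% × 44% = 35.64% of Ashford Media Ltd.
Chain via Oakhollow Mining NL → Talon Holdings Ltd (R3): 100% × 39% × 17% = 6.63% of Ashford Media Ltd.
Aggregating (R1): 35.64% + 6.63% = 42.27%.
42.27% exceeds the 10% threshold, so Mateo is a related party to Ashford Media Ltd.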